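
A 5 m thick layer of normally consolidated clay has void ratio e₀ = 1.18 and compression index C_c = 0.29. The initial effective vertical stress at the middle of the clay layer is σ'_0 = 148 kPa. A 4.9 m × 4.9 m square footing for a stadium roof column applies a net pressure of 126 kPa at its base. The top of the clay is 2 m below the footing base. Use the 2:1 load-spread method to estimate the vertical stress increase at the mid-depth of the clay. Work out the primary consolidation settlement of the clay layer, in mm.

Mid-depth of clay below the footing base: z = 2 + 5/2 = 4.5 m.
Stress increase at mid-clay by the 2:1 spreading method:
Δσ = qBL/((B+z)(L+z)) = 126×4.9×4.9/((4.9+4.5)(4.9+4.5)) = 34.238 kPa
Final effective stress: σ'_f = σ'_0 + Δσ = 148 + 34.238 = 182.24 kPa.
Normally consolidated clay, so the full stress increment lies on the virgin compression line:
S_c = C_c·H/(1+e₀)·log₁₀(σ'_f/σ'_0) = 0.29×5/(1+1.18)×log₁₀(182.24/148)
    = 0.66514 × 0.090382 = 0.06012 m

S_c ≈ 60.1 mm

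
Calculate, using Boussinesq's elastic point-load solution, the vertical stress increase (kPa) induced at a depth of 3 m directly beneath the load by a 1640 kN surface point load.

Boussinesq vertical stress below a point load on an elastic half-space:
Δσ_z = 3P/(2πz²) · [1 + (r/z)²]^(−5/2)
r/z = 0/3 = 0; [1+(r/z)²]^(−5/2) = 1.
Δσ_z = 3×1640/(2π×3²) × 1 = 87.005 × 1 = 87 kPa

Δσ_z ≈ 87 kPa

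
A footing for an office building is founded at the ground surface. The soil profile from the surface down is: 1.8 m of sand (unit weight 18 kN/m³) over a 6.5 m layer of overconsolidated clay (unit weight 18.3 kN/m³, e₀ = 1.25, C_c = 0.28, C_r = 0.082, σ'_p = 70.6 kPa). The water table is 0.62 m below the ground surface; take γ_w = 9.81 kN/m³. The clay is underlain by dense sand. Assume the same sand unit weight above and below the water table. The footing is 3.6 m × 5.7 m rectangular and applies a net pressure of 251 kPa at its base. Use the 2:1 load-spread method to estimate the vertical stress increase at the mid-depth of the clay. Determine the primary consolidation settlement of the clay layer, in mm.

Mid-depth of clay below the ground surface: z = 1.8 + 6.5/2 = 5.05 m.
Total vertical stress at mid-clay: σ_v = 18×1.8 + 18.3×3.25 = 91.875 kPa.
Pore pressure: u = 9.81×(5.05 − 0.62) = 43.458 kPa.
Initial effective stress: σ'_0 = σ_v − u = 91.875 − 43.458 = 48.417 kPa.
Stress increase at mid-clay by the 2:1 spreading method:
Δσ = qBL/((B+z)(L+z)) = 251×3.6×5.7/((3.6+5.05)(5.7+5.05)) = 55.389 kPa
Final effective stress: σ'_f = 48.417 + 55.389 = 103.81 kPa.
σ'_f = 103.81 > σ'_p = 70.6 kPa, so the stress path crosses the preconsolidation pressure — recompression up to σ'_p, then virgin compression beyond:
S_c = H/(1+e₀)·[C_r·log₁₀(σ'_p/σ'_0) + C_c·log₁₀(σ'_f/σ'_p)]
    = 6.5/2.25 × [0.082×log₁₀(70.6/48.417) + 0.28×log₁₀(103.81/70.6)]
    = 2.8889 × [0.013432 + 0.046882] = 0.1742 m

S_c ≈ 174 mm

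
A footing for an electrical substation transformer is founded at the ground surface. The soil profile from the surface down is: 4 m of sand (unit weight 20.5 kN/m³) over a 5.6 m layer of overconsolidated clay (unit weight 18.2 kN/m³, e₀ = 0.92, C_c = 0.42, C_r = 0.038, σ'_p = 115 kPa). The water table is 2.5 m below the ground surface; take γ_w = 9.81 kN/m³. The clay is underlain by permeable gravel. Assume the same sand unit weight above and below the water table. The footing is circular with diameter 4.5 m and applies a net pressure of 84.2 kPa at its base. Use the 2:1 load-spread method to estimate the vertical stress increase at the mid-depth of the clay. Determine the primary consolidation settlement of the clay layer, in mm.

S_c ≈ 6.61 mm

Mid-depth of clay below the ground surface: z = 4 + 5.6/2 = 6.8 m.
Total vertical stress at mid-clay: σ_v = 20.5×4 + 18.2×2.8 = 132.96 kPa.
Pore pressure: u = 9.81×(6.8 − 2.5) = 42.183 kPa.
Initial effective stress: σ'_0 = σ_v − u = 132.96 − 42.183 = 90.777 kPa.
Stress increase at mid-clay by the 2:1 spreading method:
Δσ ≈ qD²/(D+z)² = 84.2×4.5²/(4.5+6.8)² = 13.353 kPa
Final effective stress: σ'_f = 90.777 + 13.353 = 104.13 kPa.
σ'_f = 104.13 ≤ σ'_p = 115 kPa, so the clay remains overconsolidated and only the recompression index applies:
S_c = C_r·H/(1+e₀)·log₁₀(σ'_f/σ'_0) = 0.038×5.6/1.92×log₁₀(104.13/90.777)
    = 0.11083 × 0.0596 = 0.006606 m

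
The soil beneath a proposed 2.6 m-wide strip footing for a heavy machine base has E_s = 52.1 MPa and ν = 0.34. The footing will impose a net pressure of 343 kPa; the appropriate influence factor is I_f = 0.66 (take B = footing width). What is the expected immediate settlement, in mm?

Immediate (elastic) settlement: S_e = q·B·(1−ν²)/E_s · I_f.
E_s = 52.1 MPa = 52100 kPa.
S_e = 343 × 2.6 × (1 − 0.34²) / 52100 × 0.66
    = 343 × 2.6 × 0.8844 / 52100 × 0.66
    = 0.009991 m = 9.991 mm

S_e ≈ 9.99 mm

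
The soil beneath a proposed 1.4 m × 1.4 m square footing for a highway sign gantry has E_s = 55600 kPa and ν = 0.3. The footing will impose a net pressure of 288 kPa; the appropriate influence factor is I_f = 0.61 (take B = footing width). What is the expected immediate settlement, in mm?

S_e ≈ 4.03 mm

Immediate (elastic) settlement: S_e = q·B·(1−ν²)/E_s · I_f.
S_e = 288 × 1.4 × (1 − 0.3²) / 55600 × 0.61
    = 288 × 1.4 × 0.91 / 55600 × 0.61
    = 0.004025 m = 4.025 mm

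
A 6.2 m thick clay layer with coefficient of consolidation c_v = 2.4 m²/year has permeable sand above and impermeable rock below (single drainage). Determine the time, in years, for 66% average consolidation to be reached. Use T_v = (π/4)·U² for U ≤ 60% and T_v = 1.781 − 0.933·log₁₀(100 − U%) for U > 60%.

Drainage path length: H_d = H = 6.2 m (single drainage).
U > 60%: T_v = 1.781 − 0.933·log₁₀(100 − 66) = 0.35213.
t = T_v·H_d²/c_v = 0.35213×6.2²/2.4 = 5.64 years.

t ≈ 5.64 years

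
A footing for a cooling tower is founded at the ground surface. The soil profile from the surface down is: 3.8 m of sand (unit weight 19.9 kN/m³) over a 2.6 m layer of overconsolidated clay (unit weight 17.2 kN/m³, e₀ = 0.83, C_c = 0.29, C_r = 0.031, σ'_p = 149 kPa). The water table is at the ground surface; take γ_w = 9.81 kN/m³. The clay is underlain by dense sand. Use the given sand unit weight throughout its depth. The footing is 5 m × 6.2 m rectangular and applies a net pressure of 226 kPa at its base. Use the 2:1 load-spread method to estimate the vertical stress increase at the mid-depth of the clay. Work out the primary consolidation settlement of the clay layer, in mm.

S_c ≈ 15.8 mm

Mid-depth of clay below the ground surface: z = 3.8 + 2.6/2 = 5.1 m.
Total vertical stress at mid-clay: σ_v = 19.9×3.8 + 17.2×1.3 = 97.98 kPa.
Pore pressure: u = 9.81×(5.1 − 0) = 50.031 kPa.
Initial effective stress: σ'_0 = σ_v − u = 97.98 − 50.031 = 47.949 kPa.
Stress increase at mid-clay by the 2:1 spreading method:
Δσ = qBL/((B+z)(L+z)) = 226×5×6.2/((5+5.1)(6.2+5.1)) = 61.386 kPa
Final effective stress: σ'_f = 47.949 + 61.386 = 109.34 kPa.
σ'_f = 109.34 ≤ σ'_p = 149 kPa, so the clay remains overconsolidated and only the recompression index applies:
S_c = C_r·H/(1+e₀)·log₁₀(σ'_f/σ'_0) = 0.031×2.6/1.83×log₁₀(109.34/47.949)
    = 0.044045 × 0.358 = 0.01577 m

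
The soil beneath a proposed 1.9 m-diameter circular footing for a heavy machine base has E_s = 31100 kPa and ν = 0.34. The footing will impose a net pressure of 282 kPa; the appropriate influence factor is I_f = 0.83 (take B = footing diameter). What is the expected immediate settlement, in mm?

S_e ≈ 12.6 mm

Immediate (elastic) settlement: S_e = q·B·(1−ν²)/E_s · I_f.
S_e = 282 × 1.9 × (1 − 0.34²) / 31100 × 0.83
    = 282 × 1.9 × 0.8844 / 31100 × 0.83
    = 0.01265 m = 12.65 mm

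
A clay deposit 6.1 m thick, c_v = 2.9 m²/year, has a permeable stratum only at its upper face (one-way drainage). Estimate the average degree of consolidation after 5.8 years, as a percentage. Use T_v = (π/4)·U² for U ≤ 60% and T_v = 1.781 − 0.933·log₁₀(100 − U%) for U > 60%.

U ≈ 73.4 %

Drainage path length: H_d = H = 6.1 m (single drainage).
T_v = c_v·t/H_d² = 2.9×5.8/6.1² = 0.45203.
T_v = 0.45203 corresponds to the U > 60% branch:
U = 1 − 10^((1.781 − T_v)/0.933)/100 = 0.7343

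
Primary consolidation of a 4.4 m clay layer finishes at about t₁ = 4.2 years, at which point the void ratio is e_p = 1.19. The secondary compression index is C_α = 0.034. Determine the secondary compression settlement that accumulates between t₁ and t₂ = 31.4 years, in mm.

Secondary compression: S_s = C_α·H/(1+e_p)·log₁₀(t₂/t₁)
S_s = 0.034×4.4/(1+1.19)×log₁₀(31.4/4.2)
    = 0.06831 × 0.8737 = 0.05968 m

S_s ≈ 59.7 mm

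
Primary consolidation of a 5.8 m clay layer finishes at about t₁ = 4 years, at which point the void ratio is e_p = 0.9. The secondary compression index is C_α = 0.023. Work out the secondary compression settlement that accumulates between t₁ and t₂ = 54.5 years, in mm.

Secondary compression: S_s = C_α·H/(1+e_p)·log₁₀(t₂/t₁)
S_s = 0.023×5.8/(1+0.9)×log₁₀(54.5/4)
    = 0.07021 × 1.134 = 0.07964 m

S_s ≈ 79.6 mm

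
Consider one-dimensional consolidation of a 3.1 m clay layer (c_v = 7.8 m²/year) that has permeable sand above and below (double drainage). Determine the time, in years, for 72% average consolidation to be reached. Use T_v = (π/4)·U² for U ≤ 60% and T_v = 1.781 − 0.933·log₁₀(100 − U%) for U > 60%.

Drainage path length: H_d = H/2 = 1.55 m (double drainage).
U > 60%: T_v = 1.781 − 0.933·log₁₀(100 − 72) = 0.4308.
t = T_v·H_d²/c_v = 0.4308×1.55²/7.8 = 0.1327 years.

t ≈ 0.133 years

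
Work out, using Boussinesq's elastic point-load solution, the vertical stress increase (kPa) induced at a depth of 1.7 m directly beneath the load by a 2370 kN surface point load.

Boussinesq vertical stress below a point load on an elastic half-space:
Δσ_z = 3P/(2πz²) · [1 + (r/z)²]^(−5/2)
r/z = 0/1.7 = 0; [1+(r/z)²]^(−5/2) = 1.
Δσ_z = 3×2370/(2π×1.7²) × 1 = 391.55 × 1 = 391.6 kPa

Δσ_z ≈ 392 kPa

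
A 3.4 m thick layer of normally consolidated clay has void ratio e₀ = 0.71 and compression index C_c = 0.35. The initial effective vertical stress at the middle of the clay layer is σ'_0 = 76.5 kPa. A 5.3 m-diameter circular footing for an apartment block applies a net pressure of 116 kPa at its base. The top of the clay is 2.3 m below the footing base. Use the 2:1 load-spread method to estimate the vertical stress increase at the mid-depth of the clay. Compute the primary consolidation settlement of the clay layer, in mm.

Mid-depth of clay below the footing base: z = 2.3 + 3.4/2 = 4 m.
Stress increase at mid-clay by the 2:1 spreading method:
Δσ ≈ qD²/(D+z)² = 116×5.3²/(5.3+4)² = 37.674 kPa
Final effective stress: σ'_f = σ'_0 + Δσ = 76.5 + 37.674 = 114.17 kPa.
Normally consolidated clay, so the full stress increment lies on the virgin compression line:
S_c = C_c·H/(1+e₀)·log₁₀(σ'_f/σ'_0) = 0.35×3.4/(1+0.71)×log₁₀(114.17/76.5)
    = 0.69591 × 0.17389 = 0.121 m

S_c ≈ 121 mm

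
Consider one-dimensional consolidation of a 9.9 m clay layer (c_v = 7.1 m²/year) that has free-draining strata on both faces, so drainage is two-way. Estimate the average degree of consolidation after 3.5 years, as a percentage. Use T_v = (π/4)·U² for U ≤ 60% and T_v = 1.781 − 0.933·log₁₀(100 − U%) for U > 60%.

U ≈ 93.4 %

Drainage path length: H_d = H/2 = 4.95 m (double drainage).
T_v = c_v·t/H_d² = 7.1×3.5/4.95² = 1.0142.
T_v = 1.0142 corresponds to the U > 60% branch:
U = 1 − 10^((1.781 − T_v)/0.933)/100 = 0.9336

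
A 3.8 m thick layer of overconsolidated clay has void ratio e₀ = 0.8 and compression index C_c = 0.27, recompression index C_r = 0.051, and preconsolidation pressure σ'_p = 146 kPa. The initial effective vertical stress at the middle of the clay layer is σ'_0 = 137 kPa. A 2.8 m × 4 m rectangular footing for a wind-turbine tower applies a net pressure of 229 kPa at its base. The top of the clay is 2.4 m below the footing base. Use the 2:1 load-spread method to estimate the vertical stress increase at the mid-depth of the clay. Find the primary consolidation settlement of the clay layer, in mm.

Mid-depth of clay below the footing base: z = 2.4 + 3.8/2 = 4.3 m.
Stress increase at mid-clay by the 2:1 spreading method:
Δσ = qBL/((B+z)(L+z)) = 229×2.8×4/((2.8+4.3)(4+4.3)) = 43.523 kPa
Final effective stress: σ'_f = 137 + 43.523 = 180.52 kPa.
σ'_f = 180.52 > σ'_p = 146 kPa, so the stress path crosses the preconsolidation pressure — recompression up to σ'_p, then virgin compression beyond:
S_c = H/(1+e₀)·[C_r·log₁₀(σ'_p/σ'_0) + C_c·log₁₀(σ'_f/σ'_p)]
    = 3.8/1.8 × [0.051×log₁₀(146/137) + 0.27×log₁₀(180.52/146)]
    = 2.1111 × [0.0014092 + 0.024887] = 0.05551 m

S_c ≈ 55.5 mm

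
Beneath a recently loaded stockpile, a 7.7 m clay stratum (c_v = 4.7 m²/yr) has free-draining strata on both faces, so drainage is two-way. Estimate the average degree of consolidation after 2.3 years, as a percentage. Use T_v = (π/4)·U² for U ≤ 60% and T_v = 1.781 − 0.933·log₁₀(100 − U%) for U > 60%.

U ≈ 86.6 %

Drainage path length: H_d = H/2 = 3.85 m (double drainage).
T_v = c_v·t/H_d² = 4.7×2.3/3.85² = 0.7293.
T_v = 0.7293 corresponds to the U > 60% branch:
U = 1 − 10^((1.781 − T_v)/0.933)/100 = 0.866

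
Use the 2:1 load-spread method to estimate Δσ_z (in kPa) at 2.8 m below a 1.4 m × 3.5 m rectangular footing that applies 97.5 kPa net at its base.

By the 2:1 method the load spreads at 1 horizontal : 2 vertical, so at depth z the loaded area has grown by z in each plan dimension:
Δσ = qBL/((B+z)(L+z)) = 97.5×1.4×3.5/((1.4+2.8)(3.5+2.8)) = 18.056 kPa

Δσ_z ≈ 18.1 kPa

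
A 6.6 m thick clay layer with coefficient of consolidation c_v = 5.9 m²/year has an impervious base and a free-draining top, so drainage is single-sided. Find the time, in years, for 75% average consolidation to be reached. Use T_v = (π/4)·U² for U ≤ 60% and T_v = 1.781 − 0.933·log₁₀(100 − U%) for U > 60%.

Drainage path length: H_d = H = 6.6 m (single drainage).
U > 60%: T_v = 1.781 − 0.933·log₁₀(100 − 75) = 0.47672.
t = T_v·H_d²/c_v = 0.47672×6.6²/5.9 = 3.52 years.

t ≈ 3.52 years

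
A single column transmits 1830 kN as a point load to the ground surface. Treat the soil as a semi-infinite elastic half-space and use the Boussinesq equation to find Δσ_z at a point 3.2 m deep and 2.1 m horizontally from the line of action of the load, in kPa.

Boussinesq vertical stress below a point load on an elastic half-space:
Δσ_z = 3P/(2πz²) · [1 + (r/z)²]^(−5/2)
r/z = 2.1/3.2 = 0.65625; [1+(r/z)²]^(−5/2) = 0.40847.
Δσ_z = 3×1830/(2π×3.2²) × 0.40847 = 85.328 × 0.40847 = 34.85 kPa

Δσ_z ≈ 34.9 kPa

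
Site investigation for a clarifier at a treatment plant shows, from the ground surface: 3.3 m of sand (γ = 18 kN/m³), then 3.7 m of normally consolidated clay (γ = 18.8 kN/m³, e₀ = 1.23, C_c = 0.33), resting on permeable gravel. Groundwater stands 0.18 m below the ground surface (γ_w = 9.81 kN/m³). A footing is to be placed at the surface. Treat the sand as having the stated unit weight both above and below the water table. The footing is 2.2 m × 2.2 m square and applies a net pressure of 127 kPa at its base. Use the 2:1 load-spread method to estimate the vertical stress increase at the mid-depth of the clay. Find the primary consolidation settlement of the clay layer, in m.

Mid-depth of clay below the ground surface: z = 3.3 + 3.7/2 = 5.15 m.
Total vertical stress at mid-clay: σ_v = 18×3.3 + 18.8×1.85 = 94.18 kPa.
Pore pressure: u = 9.81×(5.15 − 0.18) = 48.756 kPa.
Initial effective stress: σ'_0 = σ_v − u = 94.18 − 48.756 = 45.424 kPa.
Stress increase at mid-clay by the 2:1 spreading method:
Δσ = qBL/((B+z)(L+z)) = 127×2.2×2.2/((2.2+5.15)(2.2+5.15)) = 11.378 kPa
Final effective stress: σ'_f = σ'_0 + Δσ = 45.424 + 11.378 = 56.802 kPa.
Normally consolidated clay, so the full stress increment lies on the virgin compression line:
S_c = C_c·H/(1+e₀)·log₁₀(σ'_f/σ'_0) = 0.33×3.7/(1+1.23)×log₁₀(56.802/45.424)
    = 0.54753 × 0.097078 = 0.05315 m

S_c ≈ 0.0532 m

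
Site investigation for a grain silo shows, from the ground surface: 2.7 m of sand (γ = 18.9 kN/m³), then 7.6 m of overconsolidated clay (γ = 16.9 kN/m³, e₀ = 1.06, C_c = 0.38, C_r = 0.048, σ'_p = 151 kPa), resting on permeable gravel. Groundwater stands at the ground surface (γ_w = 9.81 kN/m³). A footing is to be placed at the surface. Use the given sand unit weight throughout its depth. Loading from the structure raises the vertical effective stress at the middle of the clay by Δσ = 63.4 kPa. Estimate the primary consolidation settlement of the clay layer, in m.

S_c ≈ 0.0617 m

Mid-depth of clay below the ground surface: z = 2.7 + 7.6/2 = 6.5 m.
Total vertical stress at mid-clay: σ_v = 18.9×2.7 + 16.9×3.8 = 115.25 kPa.
Pore pressure: u = 9.81×(6.5 − 0) = 63.765 kPa.
Initial effective stress: σ'_0 = σ_v − u = 115.25 − 63.765 = 51.485 kPa.
Final effective stress: σ'_f = 51.485 + 63.4 = 114.88 kPa.
σ'_f = 114.88 ≤ σ'_p = 151 kPa, so the clay remains overconsolidated and only the recompression index applies:
S_c = C_r·H/(1+e₀)·log₁₀(σ'_f/σ'_0) = 0.048×7.6/2.06×log₁₀(114.88/51.485)
    = 0.17709 × 0.34856 = 0.06173 m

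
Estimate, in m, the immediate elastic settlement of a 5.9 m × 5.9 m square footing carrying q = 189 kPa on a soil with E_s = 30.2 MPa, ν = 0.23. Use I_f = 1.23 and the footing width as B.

Immediate (elastic) settlement: S_e = q·B·(1−ν²)/E_s · I_f.
E_s = 30.2 MPa = 30200 kPa.
S_e = 189 × 5.9 × (1 − 0.23²) / 30200 × 1.23
    = 189 × 5.9 × 0.9471 / 30200 × 1.23
    = 0.04301 m

S_e ≈ 0.043 m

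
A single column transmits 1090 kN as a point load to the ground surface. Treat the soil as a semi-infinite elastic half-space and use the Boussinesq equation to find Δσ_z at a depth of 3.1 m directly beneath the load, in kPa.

Boussinesq vertical stress below a point load on an elastic half-space:
Δσ_z = 3P/(2πz²) · [1 + (r/z)²]^(−5/2)
r/z = 0/3.1 = 0; [1+(r/z)²]^(−5/2) = 1.
Δσ_z = 3×1090/(2π×3.1²) × 1 = 54.156 × 1 = 54.16 kPa

Δσ_z ≈ 54.2 kPa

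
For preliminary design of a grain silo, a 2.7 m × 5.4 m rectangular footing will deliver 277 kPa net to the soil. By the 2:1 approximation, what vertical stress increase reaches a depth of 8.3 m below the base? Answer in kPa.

By the 2:1 method the load spreads at 1 horizontal : 2 vertical, so at depth z the loaded area has grown by z in each plan dimension:
Δσ = qBL/((B+z)(L+z)) = 277×2.7×5.4/((2.7+8.3)(5.4+8.3)) = 26.799 kPa

Δσ_z ≈ 26.8 kPa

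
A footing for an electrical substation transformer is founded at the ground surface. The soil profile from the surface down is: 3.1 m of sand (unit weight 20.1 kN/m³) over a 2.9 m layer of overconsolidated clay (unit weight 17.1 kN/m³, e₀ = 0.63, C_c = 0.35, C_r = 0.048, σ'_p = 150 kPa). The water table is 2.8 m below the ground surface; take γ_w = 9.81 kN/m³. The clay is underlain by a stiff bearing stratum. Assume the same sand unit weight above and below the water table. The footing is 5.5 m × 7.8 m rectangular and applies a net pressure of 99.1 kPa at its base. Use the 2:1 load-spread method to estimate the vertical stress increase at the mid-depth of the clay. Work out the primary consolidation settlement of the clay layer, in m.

S_c ≈ 0.0148 m

Mid-depth of clay below the ground surface: z = 3.1 + 2.9/2 = 4.55 m.
Total vertical stress at mid-clay: σ_v = 20.1×3.1 + 17.1×1.45 = 87.105 kPa.
Pore pressure: u = 9.81×(4.55 − 2.8) = 17.168 kPa.
Initial effective stress: σ'_0 = σ_v − u = 87.105 − 17.168 = 69.937 kPa.
Stress increase at mid-clay by the 2:1 spreading method:
Δσ = qBL/((B+z)(L+z)) = 99.1×5.5×7.8/((5.5+4.55)(7.8+4.55)) = 34.253 kPa
Final effective stress: σ'_f = 69.937 + 34.253 = 104.19 kPa.
σ'_f = 104.19 ≤ σ'_p = 150 kPa, so the clay remains overconsolidated and only the recompression index applies:
S_c = C_r·H/(1+e₀)·log₁₀(σ'_f/σ'_0) = 0.048×2.9/1.63×log₁₀(104.19/69.937)
    = 0.085397 × 0.17312 = 0.01478 m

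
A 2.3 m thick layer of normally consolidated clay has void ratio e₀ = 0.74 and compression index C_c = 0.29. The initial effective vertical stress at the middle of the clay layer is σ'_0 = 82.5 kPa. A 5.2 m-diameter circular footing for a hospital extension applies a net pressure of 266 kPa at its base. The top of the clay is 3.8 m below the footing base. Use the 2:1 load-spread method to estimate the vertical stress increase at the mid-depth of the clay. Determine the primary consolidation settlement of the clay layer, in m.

S_c ≈ 0.102 m

Mid-depth of clay below the footing base: z = 3.8 + 2.3/2 = 4.95 m.
Stress increase at mid-clay by the 2:1 spreading method:
Δσ ≈ qD²/(D+z)² = 266×5.2²/(5.2+4.95)² = 69.816 kPa
Final effective stress: σ'_f = σ'_0 + Δσ = 82.5 + 69.816 = 152.32 kPa.
Normally consolidated clay, so the full stress increment lies on the virgin compression line:
S_c = C_c·H/(1+e₀)·log₁₀(σ'_f/σ'_0) = 0.29×2.3/(1+0.74)×log₁₀(152.32/82.5)
    = 0.38333 × 0.2663 = 0.1021 m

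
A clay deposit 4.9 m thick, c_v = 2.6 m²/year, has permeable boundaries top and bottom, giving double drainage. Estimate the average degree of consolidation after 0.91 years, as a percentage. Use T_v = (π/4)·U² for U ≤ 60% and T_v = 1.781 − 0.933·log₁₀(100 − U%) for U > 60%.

Drainage path length: H_d = H/2 = 2.45 m (double drainage).
T_v = c_v·t/H_d² = 2.6×0.91/2.45² = 0.39417.
T_v = 0.39417 corresponds to the U > 60% branch:
U = 1 − 10^((1.781 − T_v)/0.933)/100 = 0.6935

U ≈ 69.4 %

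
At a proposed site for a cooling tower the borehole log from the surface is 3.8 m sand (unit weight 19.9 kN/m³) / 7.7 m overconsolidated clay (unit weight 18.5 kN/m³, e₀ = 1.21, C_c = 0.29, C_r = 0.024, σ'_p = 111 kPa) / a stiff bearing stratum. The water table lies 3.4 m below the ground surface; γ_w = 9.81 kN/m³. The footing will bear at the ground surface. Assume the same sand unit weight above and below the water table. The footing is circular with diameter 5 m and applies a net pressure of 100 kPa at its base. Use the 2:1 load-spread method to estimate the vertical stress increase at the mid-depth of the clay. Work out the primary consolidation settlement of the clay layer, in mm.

S_c ≈ 39 mm

Mid-depth of clay below the ground surface: z = 3.8 + 7.7/2 = 7.65 m.
Total vertical stress at mid-clay: σ_v = 19.9×3.8 + 18.5×3.85 = 146.84 kPa.
Pore pressure: u = 9.81×(7.65 − 3.4) = 41.693 kPa.
Initial effective stress: σ'_0 = σ_v − u = 146.84 − 41.693 = 105.15 kPa.
Stress increase at mid-clay by the 2:1 spreading method:
Δσ ≈ qD²/(D+z)² = 100×5²/(5+7.65)² = 15.623 kPa
Final effective stress: σ'_f = 105.15 + 15.623 = 120.77 kPa.
σ'_f = 120.77 > σ'_p = 111 kPa, so the stress path crosses the preconsolidation pressure — recompression up to σ'_p, then virgin compression beyond:
S_c = H/(1+e₀)·[C_r·log₁₀(σ'_p/σ'_0) + C_c·log₁₀(σ'_f/σ'_p)]
    = 7.7/2.21 × [0.024×log₁₀(111/105.15) + 0.29×log₁₀(120.77/111)]
    = 3.4842 × [0.00056433 + 0.010624] = 0.03898 m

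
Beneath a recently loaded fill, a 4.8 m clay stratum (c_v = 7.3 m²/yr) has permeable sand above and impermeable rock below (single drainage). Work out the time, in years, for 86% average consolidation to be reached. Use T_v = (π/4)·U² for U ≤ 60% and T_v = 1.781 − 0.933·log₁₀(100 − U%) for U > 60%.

Drainage path length: H_d = H = 4.8 m (single drainage).
U > 60%: T_v = 1.781 − 0.933·log₁₀(100 − 86) = 0.71166.
t = T_v·H_d²/c_v = 0.71166×4.8²/7.3 = 2.246 years.

t ≈ 2.25 years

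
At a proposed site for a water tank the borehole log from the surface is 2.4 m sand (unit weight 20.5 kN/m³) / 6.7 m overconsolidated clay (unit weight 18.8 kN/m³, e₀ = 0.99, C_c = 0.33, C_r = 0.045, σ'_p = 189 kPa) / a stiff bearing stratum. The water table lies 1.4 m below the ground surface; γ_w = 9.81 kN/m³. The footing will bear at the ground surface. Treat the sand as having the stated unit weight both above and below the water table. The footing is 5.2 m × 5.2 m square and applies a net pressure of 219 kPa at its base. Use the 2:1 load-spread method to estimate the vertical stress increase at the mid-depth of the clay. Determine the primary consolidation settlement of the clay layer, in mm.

S_c ≈ 35.3 mm

Mid-depth of clay below the ground surface: z = 2.4 + 6.7/2 = 5.75 m.
Total vertical stress at mid-clay: σ_v = 20.5×2.4 + 18.8×3.35 = 112.18 kPa.
Pore pressure: u = 9.81×(5.75 − 1.4) = 42.673 kPa.
Initial effective stress: σ'_0 = σ_v − u = 112.18 − 42.673 = 69.507 kPa.
Stress increase at mid-clay by the 2:1 spreading method:
Δσ = qBL/((B+z)(L+z)) = 219×5.2×5.2/((5.2+5.75)(5.2+5.75)) = 49.388 kPa
Final effective stress: σ'_f = 69.507 + 49.388 = 118.9 kPa.
σ'_f = 118.9 ≤ σ'_p = 189 kPa, so the clay remains overconsolidated and only the recompression index applies:
S_c = C_r·H/(1+e₀)·log₁₀(σ'_f/σ'_0) = 0.045×6.7/1.99×log₁₀(118.9/69.507)
    = 0.15151 × 0.23315 = 0.03532 m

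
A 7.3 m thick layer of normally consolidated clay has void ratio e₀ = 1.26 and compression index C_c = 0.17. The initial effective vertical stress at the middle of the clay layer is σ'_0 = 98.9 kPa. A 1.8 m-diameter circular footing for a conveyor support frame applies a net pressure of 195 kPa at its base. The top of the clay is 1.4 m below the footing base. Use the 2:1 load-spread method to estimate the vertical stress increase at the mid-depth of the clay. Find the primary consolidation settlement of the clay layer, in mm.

Mid-depth of clay below the footing base: z = 1.4 + 7.3/2 = 5.05 m.
Stress increase at mid-clay by the 2:1 spreading method:
Δσ ≈ qD²/(D+z)² = 195×1.8²/(1.8+5.05)² = 13.465 kPa
Final effective stress: σ'_f = σ'_0 + Δσ = 98.9 + 13.465 = 112.37 kPa.
Normally consolidated clay, so the full stress increment lies on the virgin compression line:
S_c = C_c·H/(1+e₀)·log₁₀(σ'_f/σ'_0) = 0.17×7.3/(1+1.26)×log₁₀(112.37/98.9)
    = 0.54912 × 0.055454 = 0.03045 m

S_c ≈ 30.5 mm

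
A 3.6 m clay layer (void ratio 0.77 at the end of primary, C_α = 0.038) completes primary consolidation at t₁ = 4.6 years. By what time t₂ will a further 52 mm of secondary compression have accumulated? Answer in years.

t₂ ≈ 21.7 years

S_s = C_α·H/(1+e_p)·log₁₀(t₂/t₁) ⇒ log₁₀(t₂/t₁) = S_s·(1+e_p)/(C_α·H).
log₁₀(t₂/t₁) = 0.052 × (1+0.77) / (0.038×3.6) = 0.6728
t₂ = t₁ × 10^0.6728 = 4.6 × 4.708 = 21.66 years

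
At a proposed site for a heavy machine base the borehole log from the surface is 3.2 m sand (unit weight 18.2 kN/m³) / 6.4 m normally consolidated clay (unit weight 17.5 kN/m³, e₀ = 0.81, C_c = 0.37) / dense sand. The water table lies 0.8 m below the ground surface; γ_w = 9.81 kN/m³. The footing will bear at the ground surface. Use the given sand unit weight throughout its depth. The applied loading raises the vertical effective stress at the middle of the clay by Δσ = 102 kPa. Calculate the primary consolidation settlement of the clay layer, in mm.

S_c ≈ 569 mm

Mid-depth of clay below the ground surface: z = 3.2 + 6.4/2 = 6.4 m.
Total vertical stress at mid-clay: σ_v = 18.2×3.2 + 17.5×3.2 = 114.24 kPa.
Pore pressure: u = 9.81×(6.4 − 0.8) = 54.936 kPa.
Initial effective stress: σ'_0 = σ_v − u = 114.24 − 54.936 = 59.304 kPa.
Final effective stress: σ'_f = σ'_0 + Δσ = 59.304 + 102 = 161.3 kPa.
Normally consolidated clay, so the full stress increment lies on the virgin compression line:
S_c = C_c·H/(1+e₀)·log₁₀(σ'_f/σ'_0) = 0.37×6.4/(1+0.81)×log₁₀(161.3/59.304)
    = 1.3083 × 0.43455 = 0.5685 m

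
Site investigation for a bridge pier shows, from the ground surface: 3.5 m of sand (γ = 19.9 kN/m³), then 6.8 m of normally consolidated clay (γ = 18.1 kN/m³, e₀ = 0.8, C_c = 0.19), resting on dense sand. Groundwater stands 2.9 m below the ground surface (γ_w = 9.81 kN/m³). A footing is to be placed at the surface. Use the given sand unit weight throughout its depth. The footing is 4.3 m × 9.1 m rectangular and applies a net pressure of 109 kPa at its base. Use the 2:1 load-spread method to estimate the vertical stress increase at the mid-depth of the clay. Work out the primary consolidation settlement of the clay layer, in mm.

Mid-depth of clay below the ground surface: z = 3.5 + 6.8/2 = 6.9 m.
Total vertical stress at mid-clay: σ_v = 19.9×3.5 + 18.1×3.4 = 131.19 kPa.
Pore pressure: u = 9.81×(6.9 − 2.9) = 39.24 kPa.
Initial effective stress: σ'_0 = σ_v − u = 131.19 − 39.24 = 91.95 kPa.
Stress increase at mid-clay by the 2:1 spreading method:
Δσ = qBL/((B+z)(L+z)) = 109×4.3×9.1/((4.3+6.9)(9.1+6.9)) = 23.801 kPa
Final effective stress: σ'_f = σ'_0 + Δσ = 91.95 + 23.801 = 115.75 kPa.
Normally consolidated clay, so the full stress increment lies on the virgin compression line:
S_c = C_c·H/(1+e₀)·log₁₀(σ'_f/σ'_0) = 0.19×6.8/(1+0.8)×log₁₀(115.75/91.95)
    = 0.71778 × 0.099969 = 0.07176 m

S_c ≈ 71.8 mm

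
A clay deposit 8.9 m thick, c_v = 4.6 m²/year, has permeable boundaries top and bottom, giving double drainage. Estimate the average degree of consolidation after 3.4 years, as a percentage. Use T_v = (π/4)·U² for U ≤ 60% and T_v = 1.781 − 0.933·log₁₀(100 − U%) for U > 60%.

Drainage path length: H_d = H/2 = 4.45 m (double drainage).
T_v = c_v·t/H_d² = 4.6×3.4/4.45² = 0.7898.
T_v = 0.7898 corresponds to the U > 60% branch:
U = 1 − 10^((1.781 − T_v)/0.933)/100 = 0.8846

U ≈ 88.5 %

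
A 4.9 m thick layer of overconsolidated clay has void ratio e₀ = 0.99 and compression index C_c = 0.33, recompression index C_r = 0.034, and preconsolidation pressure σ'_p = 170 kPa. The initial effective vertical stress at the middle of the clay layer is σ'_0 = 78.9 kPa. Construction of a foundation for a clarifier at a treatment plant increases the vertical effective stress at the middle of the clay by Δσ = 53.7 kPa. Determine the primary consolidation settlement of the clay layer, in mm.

Final effective stress: σ'_f = 78.9 + 53.7 = 132.6 kPa.
σ'_f = 132.6 ≤ σ'_p = 170 kPa, so the clay remains overconsolidated and only the recompression index applies:
S_c = C_r·H/(1+e₀)·log₁₀(σ'_f/σ'_0) = 0.034×4.9/1.99×log₁₀(132.6/78.9)
    = 0.083718 × 0.22547 = 0.01888 m

S_c ≈ 18.9 mm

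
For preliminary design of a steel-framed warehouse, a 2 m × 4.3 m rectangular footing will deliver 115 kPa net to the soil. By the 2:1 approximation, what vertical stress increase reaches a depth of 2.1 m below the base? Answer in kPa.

By the 2:1 method the load spreads at 1 horizontal : 2 vertical, so at depth z the loaded area has grown by z in each plan dimension:
Δσ = qBL/((B+z)(L+z)) = 115×2×4.3/((2+2.1)(4.3+2.1)) = 37.691 kPa

Δσ_z ≈ 37.7 kPa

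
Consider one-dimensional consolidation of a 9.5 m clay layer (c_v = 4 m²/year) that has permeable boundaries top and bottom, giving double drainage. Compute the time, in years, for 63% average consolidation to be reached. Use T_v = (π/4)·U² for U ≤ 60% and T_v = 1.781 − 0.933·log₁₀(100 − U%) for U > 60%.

Drainage path length: H_d = H/2 = 4.75 m (double drainage).
U > 60%: T_v = 1.781 − 0.933·log₁₀(100 − 63) = 0.31787.
t = T_v·H_d²/c_v = 0.31787×4.75²/4 = 1.793 years.

t ≈ 1.79 years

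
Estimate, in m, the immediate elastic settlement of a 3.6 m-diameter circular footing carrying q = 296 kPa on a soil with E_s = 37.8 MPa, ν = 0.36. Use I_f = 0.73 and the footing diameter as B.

Immediate (elastic) settlement: S_e = q·B·(1−ν²)/E_s · I_f.
E_s = 37.8 MPa = 37800 kPa.
S_e = 296 × 3.6 × (1 − 0.36²) / 37800 × 0.73
    = 296 × 3.6 × 0.8704 / 37800 × 0.73
    = 0.01791 m

S_e ≈ 0.0179 m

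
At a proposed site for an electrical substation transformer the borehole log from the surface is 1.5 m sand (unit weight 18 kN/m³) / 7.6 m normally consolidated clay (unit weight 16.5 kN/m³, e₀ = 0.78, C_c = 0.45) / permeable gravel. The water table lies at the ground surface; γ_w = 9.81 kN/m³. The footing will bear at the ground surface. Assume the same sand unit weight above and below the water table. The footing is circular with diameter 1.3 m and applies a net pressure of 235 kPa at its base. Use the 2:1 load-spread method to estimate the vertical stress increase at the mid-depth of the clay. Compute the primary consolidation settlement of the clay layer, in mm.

S_c ≈ 181 mm

Mid-depth of clay below the ground surface: z = 1.5 + 7.6/2 = 5.3 m.
Total vertical stress at mid-clay: σ_v = 18×1.5 + 16.5×3.8 = 89.7 kPa.
Pore pressure: u = 9.81×(5.3 − 0) = 51.993 kPa.
Initial effective stress: σ'_0 = σ_v − u = 89.7 − 51.993 = 37.707 kPa.
Stress increase at mid-clay by the 2:1 spreading method:
Δσ ≈ qD²/(D+z)² = 235×1.3²/(1.3+5.3)² = 9.1173 kPa
Final effective stress: σ'_f = σ'_0 + Δσ = 37.707 + 9.1173 = 46.824 kPa.
Normally consolidated clay, so the full stress increment lies on the virgin compression line:
S_c = C_c·H/(1+e₀)·log₁₀(σ'_f/σ'_0) = 0.45×7.6/(1+0.78)×log₁₀(46.824/37.707)
    = 1.9213 × 0.094047 = 0.1807 m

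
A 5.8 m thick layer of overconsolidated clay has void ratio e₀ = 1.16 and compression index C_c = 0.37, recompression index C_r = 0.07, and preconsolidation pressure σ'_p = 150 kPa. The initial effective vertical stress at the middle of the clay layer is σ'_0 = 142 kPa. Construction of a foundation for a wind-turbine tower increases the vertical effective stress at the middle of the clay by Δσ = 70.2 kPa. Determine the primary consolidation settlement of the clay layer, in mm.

Final effective stress: σ'_f = 142 + 70.2 = 212.2 kPa.
σ'_f = 212.2 > σ'_p = 150 kPa, so the stress path crosses the preconsolidation pressure — recompression up to σ'_p, then virgin compression beyond:
S_c = H/(1+e₀)·[C_r·log₁₀(σ'_p/σ'_0) + C_c·log₁₀(σ'_f/σ'_p)]
    = 5.8/2.16 × [0.07×log₁₀(150/142) + 0.37×log₁₀(212.2/150)]
    = 2.6852 × [0.0016662 + 0.055742] = 0.1542 m

S_c ≈ 154 mm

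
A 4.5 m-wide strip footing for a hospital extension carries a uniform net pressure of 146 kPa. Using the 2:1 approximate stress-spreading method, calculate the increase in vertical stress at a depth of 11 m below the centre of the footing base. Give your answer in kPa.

Δσ_z ≈ 42.4 kPa

By the 2:1 method the load spreads at 1 horizontal : 2 vertical, so at depth z the loaded area has grown by z in each plan dimension:
Δσ = qB/(B+z) = 146×4.5/(4.5+11) = 42.387 kPa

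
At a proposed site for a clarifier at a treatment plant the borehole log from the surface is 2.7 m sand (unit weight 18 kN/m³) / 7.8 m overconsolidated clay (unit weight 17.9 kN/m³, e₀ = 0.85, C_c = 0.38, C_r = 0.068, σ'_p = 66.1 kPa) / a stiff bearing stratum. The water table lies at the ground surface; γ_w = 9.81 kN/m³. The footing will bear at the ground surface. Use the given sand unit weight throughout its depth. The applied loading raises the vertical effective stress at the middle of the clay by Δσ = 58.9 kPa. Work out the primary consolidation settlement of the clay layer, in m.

S_c ≈ 0.396 m

Mid-depth of clay below the ground surface: z = 2.7 + 7.8/2 = 6.6 m.
Total vertical stress at mid-clay: σ_v = 18×2.7 + 17.9×3.9 = 118.41 kPa.
Pore pressure: u = 9.81×(6.6 − 0) = 64.746 kPa.
Initial effective stress: σ'_0 = σ_v − u = 118.41 − 64.746 = 53.664 kPa.
Final effective stress: σ'_f = 53.664 + 58.9 = 112.56 kPa.
σ'_f = 112.56 > σ'_p = 66.1 kPa, so the stress path crosses the preconsolidation pressure — recompression up to σ'_p, then virgin compression beyond:
S_c = H/(1+e₀)·[C_r·log₁₀(σ'_p/σ'_0) + C_c·log₁₀(σ'_f/σ'_p)]
    = 7.8/1.85 × [0.068×log₁₀(66.1/53.664) + 0.38×log₁₀(112.56/66.1)]
    = 4.2162 × [0.0061553 + 0.087849] = 0.3963 m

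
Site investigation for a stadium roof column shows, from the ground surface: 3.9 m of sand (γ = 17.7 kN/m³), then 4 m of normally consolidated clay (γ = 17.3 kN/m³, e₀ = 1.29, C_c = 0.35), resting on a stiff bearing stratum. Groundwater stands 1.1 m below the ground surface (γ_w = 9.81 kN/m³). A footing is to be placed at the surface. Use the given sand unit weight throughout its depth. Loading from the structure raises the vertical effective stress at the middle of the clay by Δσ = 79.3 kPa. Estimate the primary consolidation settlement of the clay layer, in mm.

Mid-depth of clay below the ground surface: z = 3.9 + 4/2 = 5.9 m.
Total vertical stress at mid-clay: σ_v = 17.7×3.9 + 17.3×2 = 103.63 kPa.
Pore pressure: u = 9.81×(5.9 − 1.1) = 47.088 kPa.
Initial effective stress: σ'_0 = σ_v − u = 103.63 − 47.088 = 56.542 kPa.
Final effective stress: σ'_f = σ'_0 + Δσ = 56.542 + 79.3 = 135.84 kPa.
Normally consolidated clay, so the full stress increment lies on the virgin compression line:
S_c = C_c·H/(1+e₀)·log₁₀(σ'_f/σ'_0) = 0.35×4/(1+1.29)×log₁₀(135.84/56.542)
    = 0.61135 × 0.38066 = 0.2327 m

S_c ≈ 233 mm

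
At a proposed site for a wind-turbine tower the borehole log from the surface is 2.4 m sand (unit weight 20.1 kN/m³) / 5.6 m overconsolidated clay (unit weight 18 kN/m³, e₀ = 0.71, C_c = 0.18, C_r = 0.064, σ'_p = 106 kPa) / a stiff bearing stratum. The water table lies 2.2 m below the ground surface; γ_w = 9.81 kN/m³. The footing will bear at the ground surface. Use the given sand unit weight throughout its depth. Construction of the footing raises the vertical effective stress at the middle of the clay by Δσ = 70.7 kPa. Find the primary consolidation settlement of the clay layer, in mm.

S_c ≈ 110 mm

Mid-depth of clay below the ground surface: z = 2.4 + 5.6/2 = 5.2 m.
Total vertical stress at mid-clay: σ_v = 20.1×2.4 + 18×2.8 = 98.64 kPa.
Pore pressure: u = 9.81×(5.2 − 2.2) = 29.43 kPa.
Initial effective stress: σ'_0 = σ_v − u = 98.64 − 29.43 = 69.21 kPa.
Final effective stress: σ'_f = 69.21 + 70.7 = 139.91 kPa.
σ'_f = 139.91 > σ'_p = 106 kPa, so the stress path crosses the preconsolidation pressure — recompression up to σ'_p, then virgin compression beyond:
S_c = H/(1+e₀)·[C_r·log₁₀(σ'_p/σ'_0) + C_c·log₁₀(σ'_f/σ'_p)]
    = 5.6/1.71 × [0.064×log₁₀(106/69.21) + 0.18×log₁₀(139.91/106)]
    = 3.2749 × [0.011849 + 0.021698] = 0.1099 m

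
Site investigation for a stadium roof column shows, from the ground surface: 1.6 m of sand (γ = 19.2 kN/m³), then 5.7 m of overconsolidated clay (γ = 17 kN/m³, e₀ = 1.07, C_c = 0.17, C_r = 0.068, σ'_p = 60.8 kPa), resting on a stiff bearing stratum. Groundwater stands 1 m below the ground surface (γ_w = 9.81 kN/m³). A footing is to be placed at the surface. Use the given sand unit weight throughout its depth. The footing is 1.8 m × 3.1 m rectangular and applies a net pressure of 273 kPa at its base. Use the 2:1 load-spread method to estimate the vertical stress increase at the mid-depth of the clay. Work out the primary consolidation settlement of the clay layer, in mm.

S_c ≈ 73.5 mm

Mid-depth of clay below the ground surface: z = 1.6 + 5.7/2 = 4.45 m.
Total vertical stress at mid-clay: σ_v = 19.2×1.6 + 17×2.85 = 79.17 kPa.
Pore pressure: u = 9.81×(4.45 − 1) = 33.845 kPa.
Initial effective stress: σ'_0 = σ_v − u = 79.17 − 33.845 = 45.325 kPa.
Stress increase at mid-clay by the 2:1 spreading method:
Δσ = qBL/((B+z)(L+z)) = 273×1.8×3.1/((1.8+4.45)(3.1+4.45)) = 32.283 kPa
Final effective stress: σ'_f = 45.325 + 32.283 = 77.608 kPa.
σ'_f = 77.608 > σ'_p = 60.8 kPa, so the stress path crosses the preconsolidation pressure — recompression up to σ'_p, then virgin compression beyond:
S_c = H/(1+e₀)·[C_r·log₁₀(σ'_p/σ'_0) + C_c·log₁₀(σ'_f/σ'_p)]
    = 5.7/2.07 × [0.068×log₁₀(60.8/45.325) + 0.17×log₁₀(77.608/60.8)]
    = 2.7536 × [0.0086745 + 0.01802] = 0.07351 m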